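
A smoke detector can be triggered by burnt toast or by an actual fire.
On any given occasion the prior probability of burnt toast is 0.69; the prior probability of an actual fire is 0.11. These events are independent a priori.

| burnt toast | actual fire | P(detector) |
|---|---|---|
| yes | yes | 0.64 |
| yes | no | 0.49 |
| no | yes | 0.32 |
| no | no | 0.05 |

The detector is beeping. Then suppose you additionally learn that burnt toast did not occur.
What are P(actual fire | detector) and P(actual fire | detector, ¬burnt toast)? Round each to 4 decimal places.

P(actual fire | detector) ≈ 0.1590; P(actual fire | detector, ¬burnt toast) ≈ 0.4417

By total probability over the 4 (burnt toast, actual fire) configurations:
  P(detector) = 0.05·0.31·0.89 + 0.32·0.31·0.11 + 0.49·0.69·0.89 + 0.64·0.69·0.11
        = 0.013795 + 0.010912 + 0.300909 + 0.048576 = 0.374192
Configurations with actual fire contribute 0.059488, so
  P(actual fire | detector) = 0.059488 / 0.374192 ≈ 0.1590

With the extra evidence:
Weight on actual fire=true, given the evidence: 0.32×0.11 = 0.035200
Denominator P(detector | ¬burnt toast): 0.05×0.89 + 0.32×0.11 = 0.079700
Posterior = 0.035200 / 0.079700 ≈ 0.4417
Ruling out burnt toast raises the posterior on actual fire — the flip side of explaining away.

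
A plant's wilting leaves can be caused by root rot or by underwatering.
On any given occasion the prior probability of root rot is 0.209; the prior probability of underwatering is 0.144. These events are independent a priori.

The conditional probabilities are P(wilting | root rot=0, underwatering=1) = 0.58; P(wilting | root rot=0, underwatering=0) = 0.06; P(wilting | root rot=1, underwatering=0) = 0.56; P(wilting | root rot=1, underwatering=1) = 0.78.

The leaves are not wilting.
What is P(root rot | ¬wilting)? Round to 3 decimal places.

P(¬wilting) = 0.94×0.791×0.856 + 0.42×0.791×0.144 + 0.44×0.209×0.856 + 0.22×0.209×0.144 = 0.636470 + 0.047840 + 0.078718 + 0.006621 = 0.769649
The root rot-present share is 0.078718 + 0.006621 = 0.085339.
So P(root rot | ¬wilting) = 0.085339/0.769649 ≈ 0.111.

P(root rot | ¬wilting) ≈ 0.111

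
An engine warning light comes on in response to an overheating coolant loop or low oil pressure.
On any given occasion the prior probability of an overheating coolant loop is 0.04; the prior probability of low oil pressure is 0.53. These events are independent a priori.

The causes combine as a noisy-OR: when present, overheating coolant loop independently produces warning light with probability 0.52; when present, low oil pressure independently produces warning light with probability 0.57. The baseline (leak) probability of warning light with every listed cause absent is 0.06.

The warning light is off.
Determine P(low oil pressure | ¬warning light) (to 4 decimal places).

Under noisy-OR, P(warning light | causes) = 1 − (1−0.06)·∏(1−qᵢ) over the active causes.
P(¬warning light) = 0.94*0.96*0.47 + 0.4042*0.96*0.53 + 0.4512*0.04*0.47 + 0.194016*0.04*0.53 = 0.424128 + 0.205657 + 0.008483 + 0.004113 = 0.642381
Of this, 0.209770 comes from 0.205657 + 0.004113 (the low oil pressure=true cases).
Hence the posterior is 0.209770/0.642381 ≈ 0.3266.

P(low oil pressure | ¬warning light) ≈ 0.3266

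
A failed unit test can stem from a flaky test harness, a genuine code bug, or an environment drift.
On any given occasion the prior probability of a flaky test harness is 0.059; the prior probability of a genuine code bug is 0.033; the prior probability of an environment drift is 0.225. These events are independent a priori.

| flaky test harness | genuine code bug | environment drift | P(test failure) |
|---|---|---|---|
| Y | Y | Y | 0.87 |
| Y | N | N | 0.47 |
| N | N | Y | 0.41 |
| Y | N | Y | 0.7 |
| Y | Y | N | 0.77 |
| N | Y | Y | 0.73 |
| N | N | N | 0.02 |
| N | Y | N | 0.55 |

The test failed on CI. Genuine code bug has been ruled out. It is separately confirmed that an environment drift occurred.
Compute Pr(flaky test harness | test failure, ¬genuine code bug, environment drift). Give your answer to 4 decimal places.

P(test failure | ¬genuine code bug, environment drift) = 0.41*0.941 + 0.7*0.059 = 0.385810 + 0.041300 = 0.427110
Of this, 0.041300 comes from 0.7*0.059 (the flaky test harness=true cases).
So P(flaky test harness | test failure, ¬genuine code bug, environment drift) = 0.041300/0.427110 ≈ 0.0967.

Pr(flaky test harness | test failure, ¬genuine code bug, environment drift) ≈ 0.0967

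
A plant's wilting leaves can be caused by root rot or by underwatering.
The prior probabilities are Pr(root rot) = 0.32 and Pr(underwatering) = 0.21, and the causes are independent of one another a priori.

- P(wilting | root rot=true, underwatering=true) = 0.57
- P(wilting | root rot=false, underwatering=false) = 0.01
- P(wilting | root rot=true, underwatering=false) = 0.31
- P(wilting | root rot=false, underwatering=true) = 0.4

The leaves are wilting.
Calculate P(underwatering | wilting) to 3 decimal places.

For the numerator, keep only underwatering=true terms: 0.057120 + 0.038304 = 0.095424
Denominator P(wilting): 0.01×0.68×0.79 + 0.4×0.68×0.21 + 0.31×0.32×0.79 + 0.57×0.32×0.21 = 0.179164
Posterior = 0.095424 / 0.179164 ≈ 0.533

P(underwatering | wilting) ≈ 0.533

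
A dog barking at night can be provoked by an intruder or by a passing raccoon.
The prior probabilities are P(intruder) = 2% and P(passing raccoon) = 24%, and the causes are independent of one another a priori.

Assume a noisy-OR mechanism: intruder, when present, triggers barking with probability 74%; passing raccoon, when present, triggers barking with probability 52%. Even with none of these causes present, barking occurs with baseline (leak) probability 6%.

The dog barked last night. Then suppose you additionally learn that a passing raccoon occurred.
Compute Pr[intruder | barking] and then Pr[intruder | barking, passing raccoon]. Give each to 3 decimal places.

Pr[intruder | barking] ≈ 0.083; Pr[intruder | barking, passing raccoon] ≈ 0.032

Under noisy-OR, P(barking | causes) = 1 − (1−0.06)·∏(1−qᵢ) over the active causes.
Weight on intruder=true, given the evidence: 0.011485 + 0.004237 = 0.015722
The normalizing constant is 0.06×0.98×0.76 + 0.5488×0.98×0.24 + 0.7556×0.02×0.76 + 0.882688×0.02×0.24 = 0.189488
P(intruder | barking) = 0.015722/0.189488 ≈ 0.083

Now also conditioning on passing raccoon=true:
Enumerate both values of intruder and weight by the priors:
  P(barking | passing raccoon) = 0.5488·0.98 + 0.882688·0.02
        = 0.537824 + 0.017654 = 0.555478
The terms with intruder present sum to 0.017654, so
  P(intruder | barking, passing raccoon) = 0.017654 / 0.555478 ≈ 0.032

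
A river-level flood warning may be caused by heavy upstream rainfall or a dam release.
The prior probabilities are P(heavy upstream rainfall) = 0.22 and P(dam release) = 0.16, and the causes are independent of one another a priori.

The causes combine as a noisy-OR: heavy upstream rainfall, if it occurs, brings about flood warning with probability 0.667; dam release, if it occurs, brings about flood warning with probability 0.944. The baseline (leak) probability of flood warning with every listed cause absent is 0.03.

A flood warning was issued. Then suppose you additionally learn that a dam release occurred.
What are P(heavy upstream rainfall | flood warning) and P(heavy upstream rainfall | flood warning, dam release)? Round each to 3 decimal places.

P(heavy upstream rainfall | flood warning) ≈ 0.537; P(heavy upstream rainfall | flood warning, dam release) ≈ 0.227

Under noisy-OR, P(flood warning | causes) = 1 − (1−0.03)·∏(1−qᵢ) over the active causes.
Sum P(flood warning|·) weighted by the priors over the 4 (heavy upstream rainfall, dam release) configurations:
  P(flood warning) = 0.03*0.78*0.84 + 0.94568*0.78*0.16 + 0.67699*0.22*0.84 + 0.981911*0.22*0.16
        = 0.019656 + 0.118021 + 0.125108 + 0.034563 = 0.297348
The terms with heavy upstream rainfall present sum to 0.159671, so
  P(heavy upstream rainfall | flood warning) = 0.159671 / 0.297348 ≈ 0.537

With the extra evidence:
Enumerate both values of heavy upstream rainfall and weight by the priors:
  P(flood warning | dam release) = 0.94568*0.78 + 0.981911*0.22
        = 0.737630 + 0.216020 = 0.953650
The terms with heavy upstream rainfall present sum to 0.216020, so
  P(heavy upstream rainfall | flood warning, dam release) = 0.216020 / 0.953650 ≈ 0.227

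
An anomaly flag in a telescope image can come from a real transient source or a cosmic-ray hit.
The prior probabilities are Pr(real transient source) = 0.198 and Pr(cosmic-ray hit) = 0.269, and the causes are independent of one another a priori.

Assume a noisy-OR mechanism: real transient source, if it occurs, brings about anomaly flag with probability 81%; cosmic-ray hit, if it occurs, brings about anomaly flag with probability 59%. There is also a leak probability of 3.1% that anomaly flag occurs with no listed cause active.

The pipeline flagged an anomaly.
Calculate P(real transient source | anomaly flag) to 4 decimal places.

P(real transient source | anomaly flag) ≈ 0.5303

Under noisy-OR, P(anomaly flag | causes) = 1 − (1−0.031)·∏(1−qᵢ) over the active causes.
P(anomaly flag) = 0.031×0.802×0.731 + 0.60271×0.802×0.269 + 0.81589×0.198×0.731 + 0.924515×0.198×0.269 = 0.018174 + 0.130027 + 0.118090 + 0.049242 = 0.315533
The real transient source-present share is 0.118090 + 0.049242 = 0.167332.
So P(real transient source | anomaly flag) = 0.167332/0.315533 ≈ 0.5303.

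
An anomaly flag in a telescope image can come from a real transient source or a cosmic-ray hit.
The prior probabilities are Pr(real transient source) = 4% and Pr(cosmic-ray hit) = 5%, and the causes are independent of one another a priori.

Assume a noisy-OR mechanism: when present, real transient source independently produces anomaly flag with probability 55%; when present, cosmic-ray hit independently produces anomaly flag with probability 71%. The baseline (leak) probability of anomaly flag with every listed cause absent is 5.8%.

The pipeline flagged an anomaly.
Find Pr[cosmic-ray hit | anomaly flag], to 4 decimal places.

Pr[cosmic-ray hit | anomaly flag] ≈ 0.3288

Under noisy-OR, P(anomaly flag | causes) = 1 − (1−0.058)·∏(1−qᵢ) over the active causes.
For the numerator, keep only cosmic-ray hit=true terms: 0.034887 + 0.001754 = 0.036641
Normalizer over all consistent configurations: 0.058*0.96*0.95 + 0.72682*0.96*0.05 + 0.5761*0.04*0.95 + 0.877069*0.04*0.05 = 0.111429
P(cosmic-ray hit | anomaly flag) = 0.036641/0.111429 ≈ 0.3288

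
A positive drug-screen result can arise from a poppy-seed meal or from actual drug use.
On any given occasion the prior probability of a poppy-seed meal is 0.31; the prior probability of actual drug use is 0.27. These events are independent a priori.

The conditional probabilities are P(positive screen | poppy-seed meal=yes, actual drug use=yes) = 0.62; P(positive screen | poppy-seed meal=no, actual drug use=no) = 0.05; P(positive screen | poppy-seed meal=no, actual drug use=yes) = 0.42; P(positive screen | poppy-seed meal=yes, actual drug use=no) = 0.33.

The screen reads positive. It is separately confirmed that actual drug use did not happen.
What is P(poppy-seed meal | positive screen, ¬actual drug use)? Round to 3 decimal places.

P(poppy-seed meal | positive screen, ¬actual drug use) ≈ 0.748

P(positive screen | ¬actual drug use) = 0.05·0.69 + 0.33·0.31 = 0.034500 + 0.102300 = 0.136800
Restricting to configurations with poppy-seed meal present: 0.33·0.31 = 0.102300.
Hence the posterior is 0.102300/0.136800 ≈ 0.748.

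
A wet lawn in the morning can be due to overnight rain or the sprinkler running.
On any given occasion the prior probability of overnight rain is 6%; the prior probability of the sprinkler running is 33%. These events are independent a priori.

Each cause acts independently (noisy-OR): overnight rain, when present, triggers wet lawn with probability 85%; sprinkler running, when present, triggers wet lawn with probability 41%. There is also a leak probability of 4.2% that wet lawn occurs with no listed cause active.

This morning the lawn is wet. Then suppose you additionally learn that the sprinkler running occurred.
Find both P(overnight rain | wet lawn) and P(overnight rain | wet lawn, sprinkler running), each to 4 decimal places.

P(overnight rain | wet lawn) ≈ 0.2457; P(overnight rain | wet lawn, sprinkler running) ≈ 0.1184

Under noisy-OR, P(wet lawn | causes) = 1 − (1−0.042)·∏(1−qᵢ) over the active causes.
P(wet lawn) = 0.042×0.94×0.67 + 0.43478×0.94×0.33 + 0.8563×0.06×0.67 + 0.915217×0.06×0.33 = 0.026452 + 0.134869 + 0.034423 + 0.018121 = 0.213865
Restricting to configurations with overnight rain present: 0.034423 + 0.018121 = 0.052544.
Hence the posterior is 0.052544/0.213865 ≈ 0.2457.

With the extra evidence:
By total probability over both values of overnight rain:
  P(wet lawn | sprinkler running) = 0.43478·0.94 + 0.915217·0.06
        = 0.408693 + 0.054913 = 0.463606
Configurations with overnight rain contribute 0.054913, so
  P(overnight rain | wet lawn, sprinkler running) = 0.054913 / 0.463606 ≈ 0.1184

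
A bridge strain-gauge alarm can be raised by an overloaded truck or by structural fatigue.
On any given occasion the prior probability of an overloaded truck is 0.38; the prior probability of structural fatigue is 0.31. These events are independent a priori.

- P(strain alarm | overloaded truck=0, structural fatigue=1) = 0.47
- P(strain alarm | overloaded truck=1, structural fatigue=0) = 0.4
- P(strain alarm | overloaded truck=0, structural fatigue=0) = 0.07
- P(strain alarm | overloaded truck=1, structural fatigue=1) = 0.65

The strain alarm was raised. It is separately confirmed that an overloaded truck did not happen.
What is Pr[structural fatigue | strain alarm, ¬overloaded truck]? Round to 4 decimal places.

Pr[structural fatigue | strain alarm, ¬overloaded truck] ≈ 0.7510

By total probability over both values of structural fatigue:
  P(strain alarm | ¬overloaded truck) = 0.07×0.69 + 0.47×0.31
        = 0.048300 + 0.145700 = 0.194000
Keeping only the structural fatigue-present terms gives 0.145700, so
  P(structural fatigue | strain alarm, ¬overloaded truck) = 0.145700 / 0.194000 ≈ 0.7510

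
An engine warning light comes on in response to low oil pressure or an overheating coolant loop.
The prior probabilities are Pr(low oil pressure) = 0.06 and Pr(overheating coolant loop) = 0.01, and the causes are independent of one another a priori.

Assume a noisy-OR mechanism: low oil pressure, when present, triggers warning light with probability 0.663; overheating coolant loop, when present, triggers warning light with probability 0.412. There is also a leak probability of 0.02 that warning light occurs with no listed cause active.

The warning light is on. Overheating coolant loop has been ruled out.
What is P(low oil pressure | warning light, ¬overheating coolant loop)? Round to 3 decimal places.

P(low oil pressure | warning light, ¬overheating coolant loop) ≈ 0.681

Under noisy-OR, P(warning light | causes) = 1 − (1−0.02)·∏(1−qᵢ) over the active causes.
For the numerator, keep only low oil pressure=true terms: 0.66974×0.06 = 0.040184
Denominator P(warning light | ¬overheating coolant loop): 0.02×0.94 + 0.66974×0.06 = 0.058984
P(low oil pressure | warning light, ¬overheating coolant loop) = 0.040184/0.058984 ≈ 0.681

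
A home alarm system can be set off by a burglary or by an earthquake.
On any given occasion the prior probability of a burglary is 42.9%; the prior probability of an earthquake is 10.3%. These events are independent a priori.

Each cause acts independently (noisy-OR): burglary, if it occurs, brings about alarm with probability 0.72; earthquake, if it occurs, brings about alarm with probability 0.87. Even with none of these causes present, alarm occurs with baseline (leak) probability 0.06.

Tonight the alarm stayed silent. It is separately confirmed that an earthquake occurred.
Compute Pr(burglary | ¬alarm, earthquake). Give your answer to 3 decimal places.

Under noisy-OR, P(alarm | causes) = 1 − (1−0.06)·∏(1−qᵢ) over the active causes.
Weight on burglary=true, given the evidence: 0.034216×0.429 = 0.014679
Denominator P(¬alarm | earthquake): 0.1222×0.571 + 0.034216×0.429 = 0.084455
P(burglary | ¬alarm, earthquake) = 0.014679/0.084455 ≈ 0.174

Pr(burglary | ¬alarm, earthquake) ≈ 0.174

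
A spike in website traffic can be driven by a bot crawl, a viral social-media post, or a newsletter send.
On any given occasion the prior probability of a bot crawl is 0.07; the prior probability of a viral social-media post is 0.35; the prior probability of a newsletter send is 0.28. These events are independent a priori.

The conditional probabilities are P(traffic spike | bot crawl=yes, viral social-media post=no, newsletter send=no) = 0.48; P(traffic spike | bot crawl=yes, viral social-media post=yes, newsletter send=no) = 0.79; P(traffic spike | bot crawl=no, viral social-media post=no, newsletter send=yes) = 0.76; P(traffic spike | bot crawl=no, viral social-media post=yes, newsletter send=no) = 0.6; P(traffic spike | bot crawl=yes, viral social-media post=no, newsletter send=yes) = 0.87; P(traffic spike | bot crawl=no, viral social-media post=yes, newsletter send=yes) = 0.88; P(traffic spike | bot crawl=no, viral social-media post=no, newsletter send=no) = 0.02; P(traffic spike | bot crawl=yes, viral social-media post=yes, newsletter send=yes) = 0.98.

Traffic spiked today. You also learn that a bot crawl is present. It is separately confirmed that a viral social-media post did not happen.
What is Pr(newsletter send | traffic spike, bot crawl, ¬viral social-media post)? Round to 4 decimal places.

Pr(newsletter send | traffic spike, bot crawl, ¬viral social-media post) ≈ 0.4134

P(traffic spike | bot crawl, ¬viral social-media post) = 0.48×0.72 + 0.87×0.28 = 0.345600 + 0.243600 = 0.589200
Of this, 0.243600 comes from 0.87×0.28 (the newsletter send=true cases).
P(newsletter send | traffic spike, bot crawl, ¬viral social-media post) = 0.243600 / 0.589200 ≈ 0.4134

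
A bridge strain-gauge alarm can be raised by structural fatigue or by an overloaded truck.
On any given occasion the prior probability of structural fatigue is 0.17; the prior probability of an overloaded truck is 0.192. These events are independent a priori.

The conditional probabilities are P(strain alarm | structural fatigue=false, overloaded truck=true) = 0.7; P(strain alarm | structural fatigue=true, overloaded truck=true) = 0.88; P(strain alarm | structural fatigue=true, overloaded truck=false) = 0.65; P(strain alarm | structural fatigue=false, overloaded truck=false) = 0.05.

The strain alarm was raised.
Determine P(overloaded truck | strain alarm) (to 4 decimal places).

P(strain alarm) = 0.05*0.83*0.808 + 0.7*0.83*0.192 + 0.65*0.17*0.808 + 0.88*0.17*0.192 = 0.033532 + 0.111552 + 0.089284 + 0.028723 = 0.263091
The overloaded truck-present share is 0.111552 + 0.028723 = 0.140275.
P(overloaded truck | strain alarm) = 0.140275 / 0.263091 ≈ 0.5332

P(overloaded truck | strain alarm) ≈ 0.5332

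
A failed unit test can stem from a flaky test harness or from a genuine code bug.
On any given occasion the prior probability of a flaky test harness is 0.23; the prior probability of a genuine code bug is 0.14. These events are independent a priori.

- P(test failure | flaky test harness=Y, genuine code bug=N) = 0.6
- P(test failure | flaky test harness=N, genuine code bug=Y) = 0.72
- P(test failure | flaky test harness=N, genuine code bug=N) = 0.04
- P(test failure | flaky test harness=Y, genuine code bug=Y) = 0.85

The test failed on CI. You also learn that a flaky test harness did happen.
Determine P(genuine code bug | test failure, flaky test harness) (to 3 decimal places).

P(genuine code bug | test failure, flaky test harness) ≈ 0.187

Weight on genuine code bug=true, given the evidence: 0.85·0.14 = 0.119000
Normalizer over all consistent configurations: 0.6·0.86 + 0.85·0.14 = 0.635000
Posterior = 0.119000 / 0.635000 ≈ 0.187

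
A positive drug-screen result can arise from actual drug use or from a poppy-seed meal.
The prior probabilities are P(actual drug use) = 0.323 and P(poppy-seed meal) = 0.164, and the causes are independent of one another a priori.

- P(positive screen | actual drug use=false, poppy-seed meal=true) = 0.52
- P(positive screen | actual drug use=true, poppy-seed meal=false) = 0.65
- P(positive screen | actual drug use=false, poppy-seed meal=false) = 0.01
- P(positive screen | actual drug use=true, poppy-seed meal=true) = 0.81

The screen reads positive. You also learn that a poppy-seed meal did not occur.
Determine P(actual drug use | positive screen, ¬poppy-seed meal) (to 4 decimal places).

P(positive screen | ¬poppy-seed meal) = 0.01·0.677 + 0.65·0.323 = 0.006770 + 0.209950 = 0.216720
Of this, 0.209950 comes from 0.65·0.323 (the actual drug use=true cases).
So P(actual drug use | positive screen, ¬poppy-seed meal) = 0.209950/0.216720 ≈ 0.9688.

P(actual drug use | positive screen, ¬poppy-seed meal) ≈ 0.9688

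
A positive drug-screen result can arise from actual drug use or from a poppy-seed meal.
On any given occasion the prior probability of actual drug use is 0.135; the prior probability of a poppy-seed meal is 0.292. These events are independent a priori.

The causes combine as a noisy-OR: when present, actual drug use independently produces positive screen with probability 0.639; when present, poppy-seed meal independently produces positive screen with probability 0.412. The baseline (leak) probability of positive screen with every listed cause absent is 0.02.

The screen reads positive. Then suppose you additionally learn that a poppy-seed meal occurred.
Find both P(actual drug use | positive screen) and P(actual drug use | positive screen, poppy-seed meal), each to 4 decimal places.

P(actual drug use | positive screen) ≈ 0.4381; P(actual drug use | positive screen, poppy-seed meal) ≈ 0.2258

Under noisy-OR, P(positive screen | causes) = 1 − (1−0.02)·∏(1−qᵢ) over the active causes.
Numerator (weight on configurations with actual drug use): 0.061766 + 0.031220 = 0.092986
Denominator P(positive screen): 0.02*0.865*0.708 + 0.42376*0.865*0.292 + 0.64622*0.135*0.708 + 0.791977*0.135*0.292 = 0.212267
P(actual drug use | positive screen) = 0.092986/0.212267 ≈ 0.4381

Now condition on the additional information:
P(positive screen | poppy-seed meal) = 0.42376·0.865 + 0.791977·0.135 = 0.366552 + 0.106917 = 0.473469
Of this, 0.106917 comes from 0.791977·0.135 (the actual drug use=true cases).
P(actual drug use | positive screen, poppy-seed meal) = 0.106917 / 0.473469 ≈ 0.2258
This is intercausal reasoning (explaining away): once poppy-seed meal accounts for the positive screen, actual drug use becomes less likely.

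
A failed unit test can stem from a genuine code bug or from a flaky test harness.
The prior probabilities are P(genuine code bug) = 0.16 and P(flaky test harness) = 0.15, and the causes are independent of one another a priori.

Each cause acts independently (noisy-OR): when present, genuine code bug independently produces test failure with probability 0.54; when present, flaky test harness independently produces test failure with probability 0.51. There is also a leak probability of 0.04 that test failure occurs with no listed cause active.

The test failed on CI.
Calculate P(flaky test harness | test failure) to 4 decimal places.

P(flaky test harness | test failure) ≈ 0.4501

Under noisy-OR, P(test failure | causes) = 1 − (1−0.04)·∏(1−qᵢ) over the active causes.
For the numerator, keep only flaky test harness=true terms: 0.066730 + 0.018807 = 0.085537
Denominator P(test failure): 0.04·0.84·0.85 + 0.5296·0.84·0.15 + 0.5584·0.16·0.85 + 0.783616·0.16·0.15 = 0.190039
P(flaky test harness | test failure) = 0.085537/0.190039 ≈ 0.4501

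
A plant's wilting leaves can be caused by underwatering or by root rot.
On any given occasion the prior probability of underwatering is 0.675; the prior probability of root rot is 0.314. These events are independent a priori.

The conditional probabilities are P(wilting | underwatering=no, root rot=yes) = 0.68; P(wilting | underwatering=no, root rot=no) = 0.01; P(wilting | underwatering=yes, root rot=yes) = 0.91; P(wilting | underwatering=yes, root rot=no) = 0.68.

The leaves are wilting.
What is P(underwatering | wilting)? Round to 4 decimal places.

P(underwatering | wilting) ≈ 0.8764

By total probability over the 4 (underwatering, root rot) configurations:
  P(wilting) = 0.01×0.325×0.686 + 0.68×0.325×0.314 + 0.68×0.675×0.686 + 0.91×0.675×0.314
        = 0.002230 + 0.069394 + 0.314874 + 0.192875 = 0.579373
Configurations with underwatering contribute 0.507749, so
  P(underwatering | wilting) = 0.507749 / 0.579373 ≈ 0.8764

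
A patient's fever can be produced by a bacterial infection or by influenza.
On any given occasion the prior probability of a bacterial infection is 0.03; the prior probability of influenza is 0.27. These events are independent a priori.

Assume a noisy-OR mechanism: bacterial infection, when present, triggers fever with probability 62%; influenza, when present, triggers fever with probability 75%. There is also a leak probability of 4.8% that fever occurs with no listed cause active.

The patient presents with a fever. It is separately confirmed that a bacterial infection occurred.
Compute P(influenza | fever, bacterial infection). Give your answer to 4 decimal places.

P(influenza | fever, bacterial infection) ≈ 0.3452

Under noisy-OR, P(fever | causes) = 1 − (1−0.048)·∏(1−qᵢ) over the active causes.
Sum P(fever|·) weighted by the priors over both values of influenza:
  P(fever | bacterial infection) = 0.63824·0.73 + 0.90956·0.27
        = 0.465915 + 0.245581 = 0.711496
The terms with influenza present sum to 0.245581, so
  P(influenza | fever, bacterial infection) = 0.245581 / 0.711496 ≈ 0.3452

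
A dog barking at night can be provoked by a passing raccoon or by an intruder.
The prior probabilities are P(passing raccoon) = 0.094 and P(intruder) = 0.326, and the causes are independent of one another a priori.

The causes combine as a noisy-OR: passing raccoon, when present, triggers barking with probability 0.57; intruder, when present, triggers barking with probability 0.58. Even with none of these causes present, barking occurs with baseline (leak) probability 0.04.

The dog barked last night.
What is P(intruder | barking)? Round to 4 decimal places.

P(intruder | barking) ≈ 0.7659

Under noisy-OR, P(barking | causes) = 1 − (1−0.04)·∏(1−qᵢ) over the active causes.
Numerator (weight on configurations with intruder): 0.176268 + 0.025331 = 0.201599
Denominator P(barking): 0.04*0.906*0.674 + 0.5968*0.906*0.326 + 0.5872*0.094*0.674 + 0.826624*0.094*0.326 = 0.263228
Posterior = 0.201599 / 0.263228 ≈ 0.7659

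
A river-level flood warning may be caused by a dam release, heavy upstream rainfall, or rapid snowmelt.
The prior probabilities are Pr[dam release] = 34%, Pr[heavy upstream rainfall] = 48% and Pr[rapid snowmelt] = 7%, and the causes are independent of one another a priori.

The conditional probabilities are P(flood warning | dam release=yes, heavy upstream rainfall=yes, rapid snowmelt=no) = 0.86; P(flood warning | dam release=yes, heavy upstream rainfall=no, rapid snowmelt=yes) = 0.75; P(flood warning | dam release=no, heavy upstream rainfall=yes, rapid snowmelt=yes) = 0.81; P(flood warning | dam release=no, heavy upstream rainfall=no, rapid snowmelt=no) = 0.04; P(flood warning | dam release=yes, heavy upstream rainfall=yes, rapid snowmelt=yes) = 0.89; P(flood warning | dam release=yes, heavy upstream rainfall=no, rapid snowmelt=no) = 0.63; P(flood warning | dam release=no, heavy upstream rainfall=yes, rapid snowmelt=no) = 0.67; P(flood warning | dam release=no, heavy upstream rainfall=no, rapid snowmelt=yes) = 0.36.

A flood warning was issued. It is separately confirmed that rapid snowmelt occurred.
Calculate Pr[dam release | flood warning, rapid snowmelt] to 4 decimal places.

Pr[dam release | flood warning, rapid snowmelt] ≈ 0.4223

P(flood warning | rapid snowmelt) = 0.36·0.66·0.52 + 0.81·0.66·0.48 + 0.75·0.34·0.52 + 0.89·0.34·0.48 = 0.123552 + 0.256608 + 0.132600 + 0.145248 = 0.658008
The dam release-present share is 0.132600 + 0.145248 = 0.277848.
So P(dam release | flood warning, rapid snowmelt) = 0.277848/0.658008 ≈ 0.4223.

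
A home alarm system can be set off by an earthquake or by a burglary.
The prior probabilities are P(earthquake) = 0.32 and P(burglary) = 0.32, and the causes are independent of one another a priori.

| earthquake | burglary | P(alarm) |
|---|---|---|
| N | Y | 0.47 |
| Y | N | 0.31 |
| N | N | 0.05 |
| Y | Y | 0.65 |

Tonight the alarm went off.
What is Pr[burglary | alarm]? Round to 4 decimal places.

Pr[burglary | alarm] ≈ 0.6508

P(alarm) = 0.05×0.68×0.68 + 0.47×0.68×0.32 + 0.31×0.32×0.68 + 0.65×0.32×0.32 = 0.023120 + 0.102272 + 0.067456 + 0.066560 = 0.259408
Of this, 0.168832 comes from 0.102272 + 0.066560 (the burglary=true cases).
So P(burglary | alarm) = 0.168832/0.259408 ≈ 0.6508.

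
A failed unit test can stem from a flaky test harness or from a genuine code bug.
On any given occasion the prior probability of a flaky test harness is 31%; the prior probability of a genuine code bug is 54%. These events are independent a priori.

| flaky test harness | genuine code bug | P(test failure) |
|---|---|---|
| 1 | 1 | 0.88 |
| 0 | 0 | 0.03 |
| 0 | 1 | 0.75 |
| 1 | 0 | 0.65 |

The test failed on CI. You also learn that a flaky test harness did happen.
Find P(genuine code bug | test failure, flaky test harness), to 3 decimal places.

P(genuine code bug | test failure, flaky test harness) ≈ 0.614

Numerator (weight on configurations with genuine code bug): 0.88*0.54 = 0.475200
Normalizer over all consistent configurations: 0.65*0.46 + 0.88*0.54 = 0.774200
P(genuine code bug | test failure, flaky test harness) = 0.475200/0.774200 ≈ 0.614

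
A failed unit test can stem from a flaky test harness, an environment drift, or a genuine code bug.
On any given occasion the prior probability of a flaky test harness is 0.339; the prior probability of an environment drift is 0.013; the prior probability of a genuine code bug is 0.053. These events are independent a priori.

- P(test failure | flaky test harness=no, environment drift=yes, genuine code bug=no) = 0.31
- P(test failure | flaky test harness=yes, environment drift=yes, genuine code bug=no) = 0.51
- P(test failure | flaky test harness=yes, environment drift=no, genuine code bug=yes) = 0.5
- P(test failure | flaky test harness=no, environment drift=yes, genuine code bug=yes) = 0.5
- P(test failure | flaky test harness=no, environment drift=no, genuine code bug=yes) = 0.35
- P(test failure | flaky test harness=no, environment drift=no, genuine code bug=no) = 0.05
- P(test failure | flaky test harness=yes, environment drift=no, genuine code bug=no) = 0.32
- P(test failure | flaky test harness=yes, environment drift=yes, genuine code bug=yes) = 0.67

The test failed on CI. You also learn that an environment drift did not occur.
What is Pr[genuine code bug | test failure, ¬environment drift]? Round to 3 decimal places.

P(test failure | ¬environment drift) = 0.05·0.661·0.947 + 0.35·0.661·0.053 + 0.32·0.339·0.947 + 0.5·0.339·0.053 = 0.031298 + 0.012262 + 0.102731 + 0.008984 = 0.155275
The genuine code bug-present share is 0.012262 + 0.008984 = 0.021246.
P(genuine code bug | test failure, ¬environment drift) = 0.021246 / 0.155275 ≈ 0.137

Pr[genuine code bug | test failure, ¬environment drift] ≈ 0.137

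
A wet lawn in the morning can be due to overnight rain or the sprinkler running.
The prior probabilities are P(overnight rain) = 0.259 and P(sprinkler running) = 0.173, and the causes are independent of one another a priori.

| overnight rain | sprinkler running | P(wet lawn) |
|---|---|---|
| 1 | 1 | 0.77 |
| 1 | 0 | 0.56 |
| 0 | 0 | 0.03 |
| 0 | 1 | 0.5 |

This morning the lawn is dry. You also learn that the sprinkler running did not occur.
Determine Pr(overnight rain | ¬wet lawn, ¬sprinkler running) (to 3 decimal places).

Pr(overnight rain | ¬wet lawn, ¬sprinkler running) ≈ 0.137

P(¬wet lawn | ¬sprinkler running) = 0.97×0.741 + 0.44×0.259 = 0.718770 + 0.113960 = 0.832730
The overnight rain-present share is 0.44×0.259 = 0.113960.
Hence the posterior is 0.113960/0.832730 ≈ 0.137.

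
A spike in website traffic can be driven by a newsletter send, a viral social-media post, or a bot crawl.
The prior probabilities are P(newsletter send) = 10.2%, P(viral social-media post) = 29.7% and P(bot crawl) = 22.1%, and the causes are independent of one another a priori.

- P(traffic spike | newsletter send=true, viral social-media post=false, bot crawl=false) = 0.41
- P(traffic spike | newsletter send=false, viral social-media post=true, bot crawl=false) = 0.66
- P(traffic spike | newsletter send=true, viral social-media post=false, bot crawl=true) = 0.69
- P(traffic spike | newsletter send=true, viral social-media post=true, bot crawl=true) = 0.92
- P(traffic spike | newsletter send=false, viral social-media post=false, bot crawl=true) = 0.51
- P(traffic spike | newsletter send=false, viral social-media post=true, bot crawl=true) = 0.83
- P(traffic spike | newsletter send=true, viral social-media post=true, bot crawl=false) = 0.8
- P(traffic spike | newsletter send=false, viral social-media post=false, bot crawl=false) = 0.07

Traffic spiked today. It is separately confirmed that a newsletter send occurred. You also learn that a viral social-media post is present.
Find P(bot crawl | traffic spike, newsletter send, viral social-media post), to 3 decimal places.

By total probability over both values of bot crawl:
  P(traffic spike | newsletter send, viral social-media post) = 0.8*0.779 + 0.92*0.221
        = 0.623200 + 0.203320 = 0.826520
The terms with bot crawl present sum to 0.203320, so
  P(bot crawl | traffic spike, newsletter send, viral social-media post) = 0.203320 / 0.826520 ≈ 0.246

P(bot crawl | traffic spike, newsletter send, viral social-media post) ≈ 0.246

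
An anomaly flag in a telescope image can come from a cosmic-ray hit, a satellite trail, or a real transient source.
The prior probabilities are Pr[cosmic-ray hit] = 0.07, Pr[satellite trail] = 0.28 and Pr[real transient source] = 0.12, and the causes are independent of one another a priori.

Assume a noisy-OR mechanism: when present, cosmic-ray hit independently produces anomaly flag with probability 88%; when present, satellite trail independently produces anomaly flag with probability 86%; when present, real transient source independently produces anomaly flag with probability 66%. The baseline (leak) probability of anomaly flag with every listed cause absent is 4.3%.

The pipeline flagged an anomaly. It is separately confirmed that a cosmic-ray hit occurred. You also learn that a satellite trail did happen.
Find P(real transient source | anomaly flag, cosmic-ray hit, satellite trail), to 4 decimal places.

Under noisy-OR, P(anomaly flag | causes) = 1 − (1−0.043)·∏(1−qᵢ) over the active causes.
Enumerate both values of real transient source and weight by the priors:
  P(anomaly flag | cosmic-ray hit, satellite trail) = 0.983922·0.88 + 0.994534·0.12
        = 0.865851 + 0.119344 = 0.985195
Configurations with real transient source contribute 0.119344, so
  P(real transient source | anomaly flag, cosmic-ray hit, satellite trail) = 0.119344 / 0.985195 ≈ 0.1211

P(real transient source | anomaly flag, cosmic-ray hit, satellite trail) ≈ 0.1211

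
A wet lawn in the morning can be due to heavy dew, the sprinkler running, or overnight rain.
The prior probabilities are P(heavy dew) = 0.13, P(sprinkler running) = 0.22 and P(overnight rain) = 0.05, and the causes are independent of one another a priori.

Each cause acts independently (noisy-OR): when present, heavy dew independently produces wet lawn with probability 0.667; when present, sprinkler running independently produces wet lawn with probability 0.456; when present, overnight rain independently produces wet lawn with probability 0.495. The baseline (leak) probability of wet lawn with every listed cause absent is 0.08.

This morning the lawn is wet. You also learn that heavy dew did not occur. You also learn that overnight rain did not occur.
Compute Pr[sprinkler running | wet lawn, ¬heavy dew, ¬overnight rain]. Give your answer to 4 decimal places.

Pr[sprinkler running | wet lawn, ¬heavy dew, ¬overnight rain] ≈ 0.6378

Under noisy-OR, P(wet lawn | causes) = 1 − (1−0.08)·∏(1−qᵢ) over the active causes.
Weight on sprinkler running=true, given the evidence: 0.49952*0.22 = 0.109894
Denominator P(wet lawn | ¬heavy dew, ¬overnight rain): 0.08*0.78 + 0.49952*0.22 = 0.172294
P(sprinkler running | wet lawn, ¬heavy dew, ¬overnight rain) = 0.109894/0.172294 ≈ 0.6378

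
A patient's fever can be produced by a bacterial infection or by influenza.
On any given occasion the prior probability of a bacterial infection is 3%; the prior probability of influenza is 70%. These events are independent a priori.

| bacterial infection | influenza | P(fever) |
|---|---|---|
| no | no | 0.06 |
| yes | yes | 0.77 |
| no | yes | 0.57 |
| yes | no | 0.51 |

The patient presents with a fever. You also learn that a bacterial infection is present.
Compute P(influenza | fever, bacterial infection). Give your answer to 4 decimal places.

P(fever | bacterial infection) = 0.51×0.3 + 0.77×0.7 = 0.153000 + 0.539000 = 0.692000
Of this, 0.539000 comes from 0.77×0.7 (the influenza=true cases).
Hence the posterior is 0.539000/0.692000 ≈ 0.7789.

P(influenza | fever, bacterial infection) ≈ 0.7789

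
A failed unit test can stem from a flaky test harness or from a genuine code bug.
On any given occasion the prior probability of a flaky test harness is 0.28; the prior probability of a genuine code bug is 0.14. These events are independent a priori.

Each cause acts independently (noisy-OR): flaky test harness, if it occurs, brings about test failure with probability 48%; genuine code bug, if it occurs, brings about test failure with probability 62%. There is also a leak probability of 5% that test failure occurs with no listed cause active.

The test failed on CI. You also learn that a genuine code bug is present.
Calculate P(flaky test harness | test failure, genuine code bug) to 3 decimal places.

Under noisy-OR, P(test failure | causes) = 1 − (1−0.05)·∏(1−qᵢ) over the active causes.
P(test failure | genuine code bug) = 0.639·0.72 + 0.81228·0.28 = 0.460080 + 0.227438 = 0.687518
The flaky test harness-present share is 0.81228·0.28 = 0.227438.
So P(flaky test harness | test failure, genuine code bug) = 0.227438/0.687518 ≈ 0.331.

P(flaky test harness | test failure, genuine code bug) ≈ 0.331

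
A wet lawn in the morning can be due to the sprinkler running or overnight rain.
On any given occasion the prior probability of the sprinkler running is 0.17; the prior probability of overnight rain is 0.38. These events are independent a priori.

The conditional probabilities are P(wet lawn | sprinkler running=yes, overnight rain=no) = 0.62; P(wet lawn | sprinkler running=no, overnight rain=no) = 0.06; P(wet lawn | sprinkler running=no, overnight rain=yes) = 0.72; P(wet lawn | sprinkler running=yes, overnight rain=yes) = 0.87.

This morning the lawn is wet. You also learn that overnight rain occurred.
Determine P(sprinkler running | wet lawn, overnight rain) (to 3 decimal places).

P(sprinkler running | wet lawn, overnight rain) ≈ 0.198

For the numerator, keep only sprinkler running=true terms: 0.87×0.17 = 0.147900
The normalizing constant is 0.72×0.83 + 0.87×0.17 = 0.745500
Posterior = 0.147900 / 0.745500 ≈ 0.198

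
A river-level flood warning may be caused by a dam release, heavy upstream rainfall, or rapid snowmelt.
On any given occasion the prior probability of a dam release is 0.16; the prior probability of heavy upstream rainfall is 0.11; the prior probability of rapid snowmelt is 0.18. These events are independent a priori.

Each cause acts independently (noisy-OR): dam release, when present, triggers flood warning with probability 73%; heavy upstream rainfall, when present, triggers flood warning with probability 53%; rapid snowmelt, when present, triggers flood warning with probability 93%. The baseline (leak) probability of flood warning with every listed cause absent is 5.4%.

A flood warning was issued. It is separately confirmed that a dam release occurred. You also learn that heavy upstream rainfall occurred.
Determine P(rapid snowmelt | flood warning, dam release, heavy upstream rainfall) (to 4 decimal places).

Under noisy-OR, P(flood warning | causes) = 1 − (1−0.054)·∏(1−qᵢ) over the active causes.
P(flood warning | dam release, heavy upstream rainfall) = 0.879953*0.82 + 0.991597*0.18 = 0.721561 + 0.178487 = 0.900048
Restricting to configurations with rapid snowmelt present: 0.991597*0.18 = 0.178487.
Hence the posterior is 0.178487/0.900048 ≈ 0.1983.

P(rapid snowmelt | flood warning, dam release, heavy upstream rainfall) ≈ 0.1983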